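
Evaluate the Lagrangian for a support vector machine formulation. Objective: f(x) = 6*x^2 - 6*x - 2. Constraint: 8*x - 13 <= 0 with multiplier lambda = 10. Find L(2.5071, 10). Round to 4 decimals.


Step 1: Evaluate f(x).
f(2.5071) = 6*2.5071^2 - 6*2.5071 - 2 = 20.6707
Step 2: Evaluate g(x).
g(2.5071) = 8*2.5071 - 13 = 7.0568
Step 3: Compute Lagrangian.
L = 20.6707 + 10*7.0568 = 91.2387


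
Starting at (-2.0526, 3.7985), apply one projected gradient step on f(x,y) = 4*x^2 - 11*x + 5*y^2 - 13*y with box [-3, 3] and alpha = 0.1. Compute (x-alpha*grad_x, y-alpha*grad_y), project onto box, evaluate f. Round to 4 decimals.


Step 1: Compute gradient at (-2.0526, 3.7985).
grad_x = 2*4*-2.0526 - 11 = -27.4208
grad_y = 2*5*3.7985 - 13 = 24.985
Step 2: Gradient step.
x_raw = -2.0526 - 0.1*-27.4208 = 0.6895
y_raw = 3.7985 - 0.1*24.985 = 1.3
Step 3: Project onto [-3, 3].
x_proj = clip(0.6895) = 0.6895
y_proj = clip(1.3) = 1.3
Step 4: Evaluate f.
f(0.6895, 1.3) = -14.1327


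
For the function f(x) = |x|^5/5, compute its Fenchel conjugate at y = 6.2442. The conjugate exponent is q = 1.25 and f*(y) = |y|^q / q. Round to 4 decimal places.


The conjugate exponent q satisfies 1/p + 1/q = 1.
p = 5, so q = 5/(5 - 1) = 1.25
|y|^q = 6.2442^1.25 = 9.8707
f*(6.2442) = 9.8707 / 1.25 = 7.8965


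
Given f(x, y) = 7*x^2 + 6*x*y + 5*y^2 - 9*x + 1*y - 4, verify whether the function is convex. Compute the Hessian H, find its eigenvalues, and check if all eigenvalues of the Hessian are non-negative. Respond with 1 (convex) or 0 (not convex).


The Hessian of f(x,y) = 7*x^2 + 6*x*y + 5*y^2 - 9*x + 1*y - 4 is:
H = [[14, 6], [6, 10]]
Trace = 14 + 10 = 24
Determinant = 14*10 - (6)^2 = 104
Discriminant = (24)^2 - 4*104 = 160.0
Eigenvalues: lambda_1 = 5.6754, lambda_2 = 18.3246
The function is convex.

1


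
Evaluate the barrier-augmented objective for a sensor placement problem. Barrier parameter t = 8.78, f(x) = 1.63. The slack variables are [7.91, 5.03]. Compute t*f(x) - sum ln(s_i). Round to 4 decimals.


Step 1: Compute log-barrier.
ln values: [2.0681, 1.6154]
phi = -(2.0681 + 1.6154) = -3.6835
Step 2: Compute augmented objective.
t*f(x) = 8.78*1.63 = 14.3114
Total = 14.3114 - 3.6835 = 10.6279


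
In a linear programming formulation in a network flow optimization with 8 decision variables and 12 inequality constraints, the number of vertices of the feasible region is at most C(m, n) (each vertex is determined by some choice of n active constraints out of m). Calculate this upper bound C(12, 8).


Each vertex corresponds to some choice of n active constraints out of m, so the number of vertices is at most C(m, n) = m! / (n!(m-n)!).
m = 12, n = 8
Numerator: 12 * 11 * 10 * 9 * 8 * 7 * 6 * 5
Denominator: 8! = 40320
C(12, 8) = 495


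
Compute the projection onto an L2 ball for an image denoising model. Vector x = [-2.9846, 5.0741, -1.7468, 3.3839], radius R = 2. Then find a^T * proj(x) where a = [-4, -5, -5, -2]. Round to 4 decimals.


Step 1: Compute ||x|| (intermediates to 6 decimals).
||x|| = sqrt((-2.9846)^2 + 5.0741^2 + (-1.7468)^2 + 3.3839^2) = 7.011164
Step 2: Project.
Since ||x|| > R, scale = R/||x|| = 2/7.011164 = 0.285259, proj(x) = scale * x
proj(x) = [-0.851384, 1.447433, -0.49829, 0.965288]
Step 3: Dot product.
a^T * proj(x) = -4*(-0.851384) - 5*1.447433 - 5*(-0.49829) - 2*0.965288 = -3.2708


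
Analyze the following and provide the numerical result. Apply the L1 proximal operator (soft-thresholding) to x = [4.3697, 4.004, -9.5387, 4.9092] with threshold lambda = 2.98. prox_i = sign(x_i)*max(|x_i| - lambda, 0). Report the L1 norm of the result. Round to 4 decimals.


Soft-thresholding with lambda = 2.98:
prox(4.3697) = sign(4.3697)*max(|4.3697| - 2.98, 0) = 1.3897
prox(4.004) = sign(4.004)*max(|4.004| - 2.98, 0) = 1.024
prox(-9.5387) = sign(-9.5387)*max(|-9.5387| - 2.98, 0) = -6.5587
prox(4.9092) = sign(4.9092)*max(|4.9092| - 2.98, 0) = 1.9292
prox(x) = [1.3897, 1.024, -6.5587, 1.9292]
||prox(x)||_1 = 1.3897 + 1.024 + 6.5587 + 1.9292 = 10.9016


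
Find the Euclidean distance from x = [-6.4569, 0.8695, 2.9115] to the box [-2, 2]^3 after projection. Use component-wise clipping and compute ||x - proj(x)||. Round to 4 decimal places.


Project each component onto [-2, 2].
clip(-6.4569) = -2.0, clip(0.8695) = 0.8695, clip(2.9115) = 2.0
Projection = [-2.0, 0.8695, 2.0]
Squared diffs: [19.864, 0.0, 0.8308]
Distance = sqrt(20.6948) = 4.5492


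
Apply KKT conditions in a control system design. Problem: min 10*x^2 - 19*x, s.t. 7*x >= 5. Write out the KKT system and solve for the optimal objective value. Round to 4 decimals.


Step 1: Try lambda = 0 (constraint inactive).
Stationarity: 2*10*x - 19 = 0
x* = 19/(2*10) = 0.95
Check constraint: 7*0.95 = 6.65 >= 5 -- satisfied.
Step 2: Compute optimal value.
f(x*) = 10*0.95^2 - 19*0.95 = -9.025


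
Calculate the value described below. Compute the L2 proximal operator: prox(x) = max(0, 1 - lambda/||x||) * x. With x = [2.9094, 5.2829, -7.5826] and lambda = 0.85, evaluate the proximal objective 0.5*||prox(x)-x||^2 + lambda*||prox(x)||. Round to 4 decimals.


Step 1: Compute ||x||.
||x|| = 9.6886
Step 2: Compute scaling factor.
scale = max(0, 1 - 0.85/9.6886) = 0.9123
Step 3: prox(x) = [2.6542, 4.8194, -6.9174]
||prox(x)|| = 8.8386
Step 4: Proximal objective.
0.5*||prox-x||^2 = 0.3613
lambda*||prox|| = 7.5128
Total = 7.8741


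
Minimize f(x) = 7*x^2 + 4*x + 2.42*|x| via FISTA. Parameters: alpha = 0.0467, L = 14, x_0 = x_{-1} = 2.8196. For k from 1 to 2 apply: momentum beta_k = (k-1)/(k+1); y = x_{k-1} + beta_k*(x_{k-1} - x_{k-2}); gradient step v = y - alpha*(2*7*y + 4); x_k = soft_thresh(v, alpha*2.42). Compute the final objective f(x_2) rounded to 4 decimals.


FISTA on f(x) = 7*x^2 + 4*x + 2.42*|x|
L = 14, alpha = 0.0467
Iteration 1: beta = 0.0, y = 2.8196 + 0.0*(2.8196 - 2.8196) = 2.8196
  grad(y) = 43.4744, v = y - alpha*grad = 0.7893
  prox(v) = soft_thresh(0.7893, 0.113) = 0.6763
Iteration 2: beta = 0.3333, y = 0.6763 + 0.3333*(0.6763 - 2.8196) = -0.0381
  grad(y) = 3.4667, v = y - alpha*grad = -0.2
  prox(v) = soft_thresh(-0.2, 0.113) = -0.087
f(x_2) = 7*(-0.087)^2 + 4*(-0.087) + 2.42*|-0.087| = -0.0845


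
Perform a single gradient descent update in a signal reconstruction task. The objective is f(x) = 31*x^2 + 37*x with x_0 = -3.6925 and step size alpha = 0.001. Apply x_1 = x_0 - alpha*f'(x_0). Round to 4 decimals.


We compute the gradient at x_0 and apply the update.
f'(x) = 62*x + 37
f'(-3.6925) = 62*-3.6925 + 37 = -191.935
x_1 = -3.6925 - 0.001*-191.935 = -3.5006


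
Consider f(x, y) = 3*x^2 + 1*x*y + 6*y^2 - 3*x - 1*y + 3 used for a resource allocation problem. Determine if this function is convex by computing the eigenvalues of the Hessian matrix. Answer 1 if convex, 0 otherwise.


The Hessian of f(x,y) = 3*x^2 + 1*x*y + 6*y^2 - 3*x - 1*y + 3 is:
H = [[6, 1], [1, 12]]
Trace = 6 + 12 = 18
Determinant = 6*12 - (1)^2 = 71
Discriminant = (18)^2 - 4*71 = 40.0
Eigenvalues: lambda_1 = 5.8377, lambda_2 = 12.1623
The function is convex.

1


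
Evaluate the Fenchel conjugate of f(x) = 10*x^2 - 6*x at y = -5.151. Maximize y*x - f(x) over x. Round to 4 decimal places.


f*(y) = sup_x {y*x - a*x^2 - b*x} = sup_x {(y-b)*x - a*x^2}
FOC: (y - b) - 2a*x = 0 => x* = (y - b)/(2a)
x* = (-5.151 + 6)/(2*10) = 0.0425
f*(-5.151) = (y-b)^2/(4a) = (-5.151 + 6)^2/(4*10)
= 0.7208/40 = 0.018


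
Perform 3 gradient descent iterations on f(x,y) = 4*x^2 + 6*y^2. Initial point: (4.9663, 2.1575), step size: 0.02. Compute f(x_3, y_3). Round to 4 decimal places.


Gradient descent on f(x,y) = 4*x^2 + 6*y^2.
Starting point: (4.9663, 2.1575), alpha = 0.02
Step 1: grad_x = 2*4*4.9663 = 39.7304, grad_y = 2*6*2.1575 = 25.89
  x_1 = 4.9663 - 0.02*39.7304 = 4.1717
  y_1 = 2.1575 - 0.02*25.89 = 1.6397
Step 2: grad_x = 2*4*4.1717 = 33.3735, grad_y = 2*6*1.6397 = 19.6764
  x_2 = 4.1717 - 0.02*33.3735 = 3.5042
  y_2 = 1.6397 - 0.02*19.6764 = 1.2462
Step 3: grad_x = 2*4*3.5042 = 28.0338, grad_y = 2*6*1.2462 = 14.9541
  x_3 = 3.5042 - 0.02*28.0338 = 2.9435
  y_3 = 1.2462 - 0.02*14.9541 = 0.9471
f(2.9435, 0.9471) = 4*2.9435^2 + 6*0.9471^2 = 40.0397


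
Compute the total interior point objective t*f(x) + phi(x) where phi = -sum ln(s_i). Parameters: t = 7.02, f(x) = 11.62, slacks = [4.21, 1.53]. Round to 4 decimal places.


Step 1: Compute log-barrier.
ln values: [1.4375, 0.4253]
phi = -(1.4375 + 0.4253) = -1.8627
Step 2: Compute augmented objective.
t*f(x) = 7.02*11.62 = 81.5724
Total = 81.5724 - 1.8627 = 79.7097


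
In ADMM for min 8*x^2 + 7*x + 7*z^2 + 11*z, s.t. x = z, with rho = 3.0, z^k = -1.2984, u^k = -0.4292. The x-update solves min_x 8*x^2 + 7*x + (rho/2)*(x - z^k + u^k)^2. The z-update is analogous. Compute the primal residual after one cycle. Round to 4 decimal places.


ADMM iteration with rho = 3.0, z^k = -1.2984, u^k = -0.4292
Step 1: x-update.
Minimize 8*x^2 + 7*x + (3.0/2)*(x + 1.2984 - 0.4292)^2
FOC: (2*8 + 3.0)*x = -7 + 3.0*(-1.2984 + 0.4292)
x^{k+1} = -0.5057
Step 2: z-update.
Minimize 7*z^2 + 11*z + (3.0/2)*(-0.5057 - z - 0.4292)^2
FOC: (2*7 + 3.0)*z = -11 + 3.0*(-0.5057 - 0.4292)
z^{k+1} = -0.812
Step 3: u-update.
u^{k+1} = -0.4292 - 0.5057 + 0.812 = -0.1228
Step 4: Primal residual = |-0.5057 + 0.812| = 0.3064


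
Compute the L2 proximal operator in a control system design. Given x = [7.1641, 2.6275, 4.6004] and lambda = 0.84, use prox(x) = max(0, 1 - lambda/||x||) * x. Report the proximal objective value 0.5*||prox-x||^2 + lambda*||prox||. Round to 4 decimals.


Step 1: Compute ||x||.
||x|| = 8.9102
Step 2: Compute scaling factor.
scale = max(0, 1 - 0.84/8.9102) = 0.9057
Step 3: prox(x) = [6.4887, 2.3798, 4.1667]
||prox(x)|| = 8.0702
Step 4: Proximal objective.
0.5*||prox-x||^2 = 0.3528
lambda*||prox|| = 6.779
Total = 7.1318


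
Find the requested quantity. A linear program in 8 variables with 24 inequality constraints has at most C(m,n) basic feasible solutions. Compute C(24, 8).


Each vertex corresponds to some choice of n active constraints out of m, so the number of vertices is at most C(m, n) = m! / (n!(m-n)!).
m = 24, n = 8
Numerator: 24 * 23 * 22 * 21 * 20 * 19 * 18 * 17
Denominator: 8! = 40320
C(24, 8) = 735471


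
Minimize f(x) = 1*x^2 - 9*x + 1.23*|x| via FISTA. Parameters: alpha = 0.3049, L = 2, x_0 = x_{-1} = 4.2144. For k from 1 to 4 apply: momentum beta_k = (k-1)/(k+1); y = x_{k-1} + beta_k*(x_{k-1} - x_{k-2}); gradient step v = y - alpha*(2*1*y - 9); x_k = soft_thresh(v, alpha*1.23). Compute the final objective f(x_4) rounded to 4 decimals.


FISTA on f(x) = 1*x^2 - 9*x + 1.23*|x|
L = 2, alpha = 0.3049
Iteration 1: beta = 0.0, y = 4.2144 + 0.0*(4.2144 - 4.2144) = 4.2144
  grad(y) = -0.5712, v = y - alpha*grad = 4.3886
  prox(v) = soft_thresh(4.3886, 0.375) = 4.0135
Iteration 2: beta = 0.3333, y = 4.0135 + 0.3333*(4.0135 - 4.2144) = 3.9466
  grad(y) = -1.1068, v = y - alpha*grad = 4.2841
  prox(v) = soft_thresh(4.2841, 0.375) = 3.909
Iteration 3: beta = 0.5, y = 3.909 + 0.5*(3.909 - 4.0135) = 3.8568
  grad(y) = -1.2865, v = y - alpha*grad = 4.249
  prox(v) = soft_thresh(4.249, 0.375) = 3.874
Iteration 4: beta = 0.6, y = 3.874 + 0.6*(3.874 - 3.909) = 3.853
  grad(y) = -1.2941, v = y - alpha*grad = 4.2475
  prox(v) = soft_thresh(4.2475, 0.375) = 3.8725
f(x_4) = 1*3.8725^2 - 9*3.8725 + 1.23*|3.8725| = -15.0931


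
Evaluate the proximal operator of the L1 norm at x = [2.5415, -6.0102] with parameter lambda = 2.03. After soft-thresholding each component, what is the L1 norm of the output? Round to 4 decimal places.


Soft-thresholding with lambda = 2.03:
prox(2.5415) = sign(2.5415)*max(|2.5415| - 2.03, 0) = 0.5115
prox(-6.0102) = sign(-6.0102)*max(|-6.0102| - 2.03, 0) = -3.9802
prox(x) = [0.5115, -3.9802]
||prox(x)||_1 = 0.5115 + 3.9802 = 4.4917


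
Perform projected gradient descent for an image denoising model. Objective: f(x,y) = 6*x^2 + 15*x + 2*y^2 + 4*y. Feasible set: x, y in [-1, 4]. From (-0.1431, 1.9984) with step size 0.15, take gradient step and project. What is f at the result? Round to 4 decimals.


Step 1: Compute gradient at (-0.1431, 1.9984).
grad_x = 2*6*-0.1431 + 15 = 13.2828
grad_y = 2*2*1.9984 + 4 = 11.9936
Step 2: Gradient step.
x_raw = -0.1431 - 0.15*13.2828 = -2.1355
y_raw = 1.9984 - 0.15*11.9936 = 0.1994
Step 3: Project onto [-1, 4].
x_proj = clip(-2.1355) = -1.0
y_proj = clip(0.1994) = 0.1994
Step 4: Evaluate f.
f(-1.0, 0.1994) = -8.1231


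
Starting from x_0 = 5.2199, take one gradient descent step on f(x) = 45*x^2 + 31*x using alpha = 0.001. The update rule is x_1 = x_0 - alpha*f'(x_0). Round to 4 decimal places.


We compute the gradient at x_0 and apply the update.
f'(x) = 90*x + 31
f'(5.2199) = 90*5.2199 + 31 = 500.791
x_1 = 5.2199 - 0.001*500.791 = 4.7191


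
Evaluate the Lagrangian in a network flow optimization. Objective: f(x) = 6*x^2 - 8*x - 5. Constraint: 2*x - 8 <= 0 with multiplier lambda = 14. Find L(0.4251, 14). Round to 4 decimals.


Step 1: Evaluate f(x).
f(0.4251) = 6*0.4251^2 - 8*0.4251 - 5 = -7.3165
Step 2: Evaluate g(x).
g(0.4251) = 2*0.4251 - 8 = -7.1498
Step 3: Compute Lagrangian.
L = -7.3165 + 14*-7.1498 = -107.4137


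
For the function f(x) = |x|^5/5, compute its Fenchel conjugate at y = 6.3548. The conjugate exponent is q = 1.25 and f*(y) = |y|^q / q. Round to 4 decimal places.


The conjugate exponent q satisfies 1/p + 1/q = 1.
p = 5, so q = 5/(5 - 1) = 1.25
|y|^q = 6.3548^1.25 = 10.0897
f*(6.3548) = 10.0897 / 1.25 = 8.0717


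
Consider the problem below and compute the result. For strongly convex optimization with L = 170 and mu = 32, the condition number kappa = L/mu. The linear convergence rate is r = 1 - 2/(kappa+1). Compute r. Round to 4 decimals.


Step 1: Compute the condition number.
kappa = L/mu = 170/32 = 5.3125
Step 2: Compute the convergence rate.
r = 1 - 2/(kappa + 1) = 1 - 2*mu/(L + mu) = (L - mu)/(L + mu) = 138/202 = 0.6832


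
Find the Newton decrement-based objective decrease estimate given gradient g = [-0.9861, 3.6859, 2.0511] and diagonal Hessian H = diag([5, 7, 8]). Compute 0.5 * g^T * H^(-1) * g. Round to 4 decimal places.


Step 1: H is diagonal, so H^(-1) * g = [-0.1972, 0.5266, 0.2564].
Step 2: g^T H^(-1) g = sum_i g_i^2 / H_ii
  = (-0.9861)^2/5 + (3.6859)^2/7 + (2.0511)^2/8
  = 0.1945 + 1.9408 + 0.5259 = 2.6612
Step 3: Objective decrease = 0.5 * g^T H^(-1) g = 1.3306


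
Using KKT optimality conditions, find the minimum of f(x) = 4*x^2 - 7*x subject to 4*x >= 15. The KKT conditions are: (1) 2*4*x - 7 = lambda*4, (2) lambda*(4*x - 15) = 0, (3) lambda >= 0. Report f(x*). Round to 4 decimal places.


Step 1: Try lambda = 0 (constraint inactive).
x_unc = 7/(2*4) = 0.875
Check: 4*0.875 = 3.5 < 15 -- violated!
Step 2: Constraint must be active: 4*x = 15
x* = 15/4 = 3.75
lambda = (2*4*3.75 - 7)/4 = 5.75
Step 3: Compute optimal value.
f(x*) = 4*3.75^2 - 7*3.75 = 30.0


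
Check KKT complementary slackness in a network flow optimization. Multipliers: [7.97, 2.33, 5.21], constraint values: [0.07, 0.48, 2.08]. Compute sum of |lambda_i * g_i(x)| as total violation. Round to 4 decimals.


KKT complementary slackness check:
lambda_1 * g_1 = 7.97 * 0.07 = 0.5579
lambda_2 * g_2 = 2.33 * 0.48 = 1.1184
lambda_3 * g_3 = 5.21 * 2.08 = 10.8368
Total violation = 0.5579 + 1.1184 + 10.8368 = 12.5131


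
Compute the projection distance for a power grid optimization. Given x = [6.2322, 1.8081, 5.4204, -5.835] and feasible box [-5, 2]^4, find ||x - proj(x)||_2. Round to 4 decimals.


Project each component onto [-5, 2].
clip(6.2322) = 2.0, clip(1.8081) = 1.8081, clip(5.4204) = 2.0, clip(-5.835) = -5.0
Projection = [2.0, 1.8081, 2.0, -5.0]
Squared diffs: [17.9115, 0.0, 11.6991, 0.6972]
Distance = sqrt(30.3078) = 5.5053


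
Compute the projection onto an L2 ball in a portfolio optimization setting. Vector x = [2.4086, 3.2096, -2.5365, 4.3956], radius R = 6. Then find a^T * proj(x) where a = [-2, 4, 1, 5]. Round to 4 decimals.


Step 1: Compute ||x|| (intermediates to 6 decimals).
||x|| = sqrt(2.4086^2 + 3.2096^2 + (-2.5365)^2 + 4.3956^2) = 6.469777
Step 2: Project.
Since ||x|| > R, scale = R/||x|| = 6/6.469777 = 0.927389, proj(x) = scale * x
proj(x) = [2.233709, 2.976548, -2.352322, 4.076431]
Step 3: Dot product.
a^T * proj(x) = -2*2.233709 + 4*2.976548 + 1*(-2.352322) + 5*4.076431 = 25.4686


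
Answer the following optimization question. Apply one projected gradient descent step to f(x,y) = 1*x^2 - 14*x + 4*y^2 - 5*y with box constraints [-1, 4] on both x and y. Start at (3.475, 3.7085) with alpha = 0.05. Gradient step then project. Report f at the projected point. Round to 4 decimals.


Step 1: Compute gradient at (3.475, 3.7085).
grad_x = 2*1*3.475 - 14 = -7.05
grad_y = 2*4*3.7085 - 5 = 24.668
Step 2: Gradient step.
x_raw = 3.475 - 0.05*-7.05 = 3.8275
y_raw = 3.7085 - 0.05*24.668 = 2.4751
Step 3: Project onto [-1, 4].
x_proj = clip(3.8275) = 3.8275
y_proj = clip(2.4751) = 2.4751
Step 4: Evaluate f.
f(3.8275, 2.4751) = -26.8063


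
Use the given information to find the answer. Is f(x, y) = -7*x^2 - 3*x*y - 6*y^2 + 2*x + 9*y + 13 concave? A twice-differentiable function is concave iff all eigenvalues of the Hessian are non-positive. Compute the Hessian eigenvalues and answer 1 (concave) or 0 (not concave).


The Hessian of f(x,y) = -7*x^2 - 3*x*y - 6*y^2 + 2*x + 9*y + 13 is:
H = [[-14, -3], [-3, -12]]
Trace = -14 - 12 = -26
Determinant = -14*-12 - (-3)^2 = 159
Discriminant = (-26)^2 - 4*159 = 40.0
Eigenvalues: lambda_1 = -16.1623, lambda_2 = -9.8377
The function is concave.

1


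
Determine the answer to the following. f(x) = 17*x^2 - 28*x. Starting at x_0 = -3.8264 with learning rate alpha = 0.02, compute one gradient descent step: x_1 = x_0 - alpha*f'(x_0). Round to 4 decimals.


We compute the gradient at x_0 and apply the update.
f'(x) = 34*x - 28
f'(-3.8264) = 34*-3.8264 - 28 = -158.0976
x_1 = -3.8264 - 0.02*-158.0976 = -0.6644


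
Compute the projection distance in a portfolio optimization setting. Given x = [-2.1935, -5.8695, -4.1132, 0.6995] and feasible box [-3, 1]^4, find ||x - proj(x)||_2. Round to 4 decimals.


Project each component onto [-3, 1].
clip(-2.1935) = -2.1935, clip(-5.8695) = -3.0, clip(-4.1132) = -3.0, clip(0.6995) = 0.6995
Projection = [-2.1935, -3.0, -3.0, 0.6995]
Squared diffs: [0.0, 8.234, 1.2392, 0.0]
Distance = sqrt(9.4732) = 3.0779


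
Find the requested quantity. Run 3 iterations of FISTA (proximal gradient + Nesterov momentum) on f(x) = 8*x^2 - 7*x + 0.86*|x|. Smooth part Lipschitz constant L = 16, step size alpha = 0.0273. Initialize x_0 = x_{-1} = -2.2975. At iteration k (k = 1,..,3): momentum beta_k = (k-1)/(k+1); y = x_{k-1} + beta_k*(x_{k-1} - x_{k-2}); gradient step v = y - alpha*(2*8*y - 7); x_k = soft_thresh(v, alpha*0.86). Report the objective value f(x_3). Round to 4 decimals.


FISTA on f(x) = 8*x^2 - 7*x + 0.86*|x|
L = 16, alpha = 0.0273
Iteration 1: beta = 0.0, y = -2.2975 + 0.0*(-2.2975 + 2.2975) = -2.2975
  grad(y) = -43.76, v = y - alpha*grad = -1.1029
  prox(v) = soft_thresh(-1.1029, 0.0235) = -1.0794
Iteration 2: beta = 0.3333, y = -1.0794 + 0.3333*(-1.0794 + 2.2975) = -0.6733
  grad(y) = -17.7733, v = y - alpha*grad = -0.1881
  prox(v) = soft_thresh(-0.1881, 0.0235) = -0.1646
Iteration 3: beta = 0.5, y = -0.1646 + 0.5*(-0.1646 + 1.0794) = 0.2927
  grad(y) = -2.3164, v = y - alpha*grad = 0.356
  prox(v) = soft_thresh(0.356, 0.0235) = 0.3325
f(x_3) = 8*0.3325^2 - 7*0.3325 + 0.86*|0.3325| = -1.1571


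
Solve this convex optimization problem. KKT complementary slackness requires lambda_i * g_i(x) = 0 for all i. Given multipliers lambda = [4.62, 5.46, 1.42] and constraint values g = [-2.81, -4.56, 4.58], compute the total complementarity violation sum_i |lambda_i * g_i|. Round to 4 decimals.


KKT complementary slackness check:
lambda_1 * g_1 = 4.62 * -2.81 = -12.9822
lambda_2 * g_2 = 5.46 * -4.56 = -24.8976
lambda_3 * g_3 = 1.42 * 4.58 = 6.5036
Total violation = 12.9822 + 24.8976 + 6.5036 = 44.3834


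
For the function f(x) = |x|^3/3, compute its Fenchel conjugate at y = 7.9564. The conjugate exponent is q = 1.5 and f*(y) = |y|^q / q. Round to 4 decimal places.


The conjugate exponent q satisfies 1/p + 1/q = 1.
p = 3, so q = 3/(3 - 1) = 1.5
|y|^q = 7.9564^1.5 = 22.4427
f*(7.9564) = 22.4427 / 1.5 = 14.9618


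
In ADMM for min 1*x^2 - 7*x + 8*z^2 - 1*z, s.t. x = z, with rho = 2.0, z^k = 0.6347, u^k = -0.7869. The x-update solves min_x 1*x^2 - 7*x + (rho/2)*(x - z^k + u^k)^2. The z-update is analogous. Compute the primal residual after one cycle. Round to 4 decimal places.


ADMM iteration with rho = 2.0, z^k = 0.6347, u^k = -0.7869
Step 1: x-update.
Minimize 1*x^2 - 7*x + (2.0/2)*(x - 0.6347 - 0.7869)^2
FOC: (2*1 + 2.0)*x = 7 + 2.0*(0.6347 + 0.7869)
x^{k+1} = 2.4608
Step 2: z-update.
Minimize 8*z^2 - 1*z + (2.0/2)*(2.4608 - z - 0.7869)^2
FOC: (2*8 + 2.0)*z = 1 + 2.0*(2.4608 - 0.7869)
z^{k+1} = 0.2415
Step 3: u-update.
u^{k+1} = -0.7869 + 2.4608 - 0.2415 = 1.4324
Step 4: Primal residual = |2.4608 - 0.2415| = 2.2193


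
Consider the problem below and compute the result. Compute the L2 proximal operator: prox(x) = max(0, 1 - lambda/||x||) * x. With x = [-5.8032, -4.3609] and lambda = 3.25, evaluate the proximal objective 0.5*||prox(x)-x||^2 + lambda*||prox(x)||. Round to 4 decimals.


Step 1: Compute ||x||.
||x|| = 7.2591
Step 2: Compute scaling factor.
scale = max(0, 1 - 3.25/7.2591) = 0.5523
Step 3: prox(x) = [-3.205, -2.4085]
||prox(x)|| = 4.0091
Step 4: Proximal objective.
0.5*||prox-x||^2 = 5.2813
lambda*||prox|| = 13.0296
Total = 18.3108


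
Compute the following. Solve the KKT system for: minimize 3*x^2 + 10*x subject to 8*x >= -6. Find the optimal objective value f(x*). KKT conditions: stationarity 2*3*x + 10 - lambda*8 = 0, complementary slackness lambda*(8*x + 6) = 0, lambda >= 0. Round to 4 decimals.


Step 1: Try lambda = 0 (constraint inactive).
x_unc = -10/(2*3) = -1.6667
Check: 8*-1.6667 = -13.3336 < -6 -- violated!
Step 2: Constraint must be active: 8*x = -6
x* = -6/8 = -0.75
lambda = (2*3*(-0.75) + 10)/8 = 0.6875
Step 3: Compute optimal value.
f(x*) = 3*(-0.75)^2 + 10*(-0.75) = -5.8125


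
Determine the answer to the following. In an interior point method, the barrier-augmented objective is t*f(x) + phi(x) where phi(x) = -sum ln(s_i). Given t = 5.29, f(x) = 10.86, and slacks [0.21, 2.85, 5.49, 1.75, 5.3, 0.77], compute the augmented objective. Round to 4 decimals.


Step 1: Compute log-barrier.
ln values: [-1.5606, 1.0473, 1.7029, 0.5596, 1.6677, -0.2614]
phi = -(-1.5606 + 1.0473 + 1.7029 + 0.5596 + 1.6677 - 0.2614) = -3.1556
Step 2: Compute augmented objective.
t*f(x) = 5.29*10.86 = 57.4494
Total = 57.4494 - 3.1556 = 54.2938


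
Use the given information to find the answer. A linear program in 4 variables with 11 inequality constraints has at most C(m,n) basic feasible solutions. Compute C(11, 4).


Each vertex corresponds to some choice of n active constraints out of m, so the number of vertices is at most C(m, n) = m! / (n!(m-n)!).
m = 11, n = 4
Numerator: 11 * 10 * 9 * 8
Denominator: 4! = 24
C(11, 4) = 330


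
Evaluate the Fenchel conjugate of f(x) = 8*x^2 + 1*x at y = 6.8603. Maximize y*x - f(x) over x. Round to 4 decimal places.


f*(y) = sup_x {y*x - a*x^2 - b*x} = sup_x {(y-b)*x - a*x^2}
FOC: (y - b) - 2a*x = 0 => x* = (y - b)/(2a)
x* = (6.8603 - 1)/(2*8) = 0.3663
f*(6.8603) = (y-b)^2/(4a) = (6.8603 - 1)^2/(4*8)
= 34.3431/32 = 1.0732


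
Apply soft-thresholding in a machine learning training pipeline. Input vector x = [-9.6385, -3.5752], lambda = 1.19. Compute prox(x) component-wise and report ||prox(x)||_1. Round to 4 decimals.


Soft-thresholding with lambda = 1.19:
prox(-9.6385) = sign(-9.6385)*max(|-9.6385| - 1.19, 0) = -8.4485
prox(-3.5752) = sign(-3.5752)*max(|-3.5752| - 1.19, 0) = -2.3852
prox(x) = [-8.4485, -2.3852]
||prox(x)||_1 = 8.4485 + 2.3852 = 10.8337


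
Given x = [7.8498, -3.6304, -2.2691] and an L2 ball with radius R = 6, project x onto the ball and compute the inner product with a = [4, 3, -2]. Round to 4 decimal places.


Step 1: Compute ||x|| (intermediates to 6 decimals).
||x|| = sqrt(7.8498^2 + (-3.6304)^2 + (-2.2691)^2) = 8.941363
Step 2: Project.
Since ||x|| > R, scale = R/||x|| = 6/8.941363 = 0.671039, proj(x) = scale * x
proj(x) = [5.267522, -2.43614, -1.522655]
Step 3: Dot product.
a^T * proj(x) = 4*5.267522 + 3*(-2.43614) - 2*(-1.522655) = 16.807


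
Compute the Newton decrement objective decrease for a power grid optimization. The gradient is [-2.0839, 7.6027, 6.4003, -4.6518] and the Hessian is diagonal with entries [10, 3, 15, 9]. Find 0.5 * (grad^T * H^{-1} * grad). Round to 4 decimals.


Step 1: H is diagonal, so H^(-1) * g = [-0.2084, 2.5342, 0.4267, -0.5169].
Step 2: g^T H^(-1) g = sum_i g_i^2 / H_ii
  = (-2.0839)^2/10 + (7.6027)^2/3 + (6.4003)^2/15 + (-4.6518)^2/9
  = 0.4343 + 19.267 + 2.7309 + 2.4044 = 24.8366
Step 3: Objective decrease = 0.5 * g^T H^(-1) g = 12.4183


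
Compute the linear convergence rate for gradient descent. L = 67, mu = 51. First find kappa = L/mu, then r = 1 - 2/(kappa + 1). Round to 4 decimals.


Step 1: Compute the condition number.
kappa = L/mu = 67/51 = 1.3137
Step 2: Compute the convergence rate.
r = 1 - 2/(kappa + 1) = 1 - 2*mu/(L + mu) = (L - mu)/(L + mu) = 16/118 = 0.1356


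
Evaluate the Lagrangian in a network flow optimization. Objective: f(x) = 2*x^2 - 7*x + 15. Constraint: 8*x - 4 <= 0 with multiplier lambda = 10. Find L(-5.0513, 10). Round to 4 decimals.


Step 1: Evaluate f(x).
f(-5.0513) = 2*(-5.0513)^2 - 7*(-5.0513) + 15 = 101.3904
Step 2: Evaluate g(x).
g(-5.0513) = 8*-5.0513 - 4 = -44.4104
Step 3: Compute Lagrangian.
L = 101.3904 + 10*-44.4104 = -342.7136


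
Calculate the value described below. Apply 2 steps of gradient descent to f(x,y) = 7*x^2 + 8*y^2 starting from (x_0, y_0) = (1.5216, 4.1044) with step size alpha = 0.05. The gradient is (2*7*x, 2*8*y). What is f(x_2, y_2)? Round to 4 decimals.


Gradient descent on f(x,y) = 7*x^2 + 8*y^2.
Starting point: (1.5216, 4.1044), alpha = 0.05
Step 1: grad_x = 2*7*1.5216 = 21.3024, grad_y = 2*8*4.1044 = 65.6704
  x_1 = 1.5216 - 0.05*21.3024 = 0.4565
  y_1 = 4.1044 - 0.05*65.6704 = 0.8209
Step 2: grad_x = 2*7*0.4565 = 6.3907, grad_y = 2*8*0.8209 = 13.1341
  x_2 = 0.4565 - 0.05*6.3907 = 0.1369
  y_2 = 0.8209 - 0.05*13.1341 = 0.1642
f(0.1369, 0.1642) = 7*0.1369^2 + 8*0.1642^2 = 0.3469


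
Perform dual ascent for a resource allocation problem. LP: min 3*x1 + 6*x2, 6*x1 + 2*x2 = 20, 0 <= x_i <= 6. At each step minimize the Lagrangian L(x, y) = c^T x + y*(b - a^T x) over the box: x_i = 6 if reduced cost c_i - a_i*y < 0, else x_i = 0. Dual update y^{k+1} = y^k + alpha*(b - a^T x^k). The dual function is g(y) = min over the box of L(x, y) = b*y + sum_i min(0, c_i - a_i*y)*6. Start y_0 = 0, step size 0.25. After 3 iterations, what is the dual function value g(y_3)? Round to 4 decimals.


Dual ascent for LP: min 3*x1 + 6*x2, 6*x1 + 2*x2 = 20, 0 <= x_i <= 6
Step 1: y^k = 0.0, reduced costs: (3.0, 6.0)
  x^k = (0.0, 0.0), subgradient = b - a^T x = 20.0
  y^{k+1} = 0.0 + 0.25*20.0 = 5.0
Step 2: y^k = 5.0, reduced costs: (-27.0, -4.0)
  x^k = (6.0, 6.0), subgradient = b - a^T x = -28.0
  y^{k+1} = 5.0 + 0.25*-28.0 = -2.0
Step 3: y^k = -2.0, reduced costs: (15.0, 10.0)
  x^k = (0.0, 0.0), subgradient = b - a^T x = 20.0
  y^{k+1} = -2.0 + 0.25*20.0 = 3.0
Dual objective at y_3 = 3.0: reduced costs (-15.0, 0.0), box minimizer x = (6.0, 0.0)
g(y_3) = b*y + (c1 - a1*y)*x1 + (c2 - a2*y)*x2 = 20*3.0 + (-15.0)*6.0 + 0.0*0.0 = 60.0 - 90.0 + 0.0 = -30.0


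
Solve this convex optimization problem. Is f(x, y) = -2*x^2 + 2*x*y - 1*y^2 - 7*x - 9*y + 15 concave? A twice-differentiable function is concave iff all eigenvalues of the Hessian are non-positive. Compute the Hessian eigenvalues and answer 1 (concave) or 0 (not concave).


The Hessian of f(x,y) = -2*x^2 + 2*x*y - 1*y^2 - 7*x - 9*y + 15 is:
H = [[-4, 2], [2, -2]]
Trace = -4 - 2 = -6
Determinant = -4*-2 - (2)^2 = 4
Discriminant = (-6)^2 - 4*4 = 20.0
Eigenvalues: lambda_1 = -5.2361, lambda_2 = -0.7639
The function is concave.

1


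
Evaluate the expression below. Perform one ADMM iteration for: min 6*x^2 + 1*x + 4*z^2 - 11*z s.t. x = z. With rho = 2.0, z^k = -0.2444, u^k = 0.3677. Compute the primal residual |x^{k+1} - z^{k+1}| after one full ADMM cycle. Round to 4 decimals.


ADMM iteration with rho = 2.0, z^k = -0.2444, u^k = 0.3677
Step 1: x-update.
Minimize 6*x^2 + 1*x + (2.0/2)*(x + 0.2444 + 0.3677)^2
FOC: (2*6 + 2.0)*x = -1 + 2.0*(-0.2444 - 0.3677)
x^{k+1} = -0.1589
Step 2: z-update.
Minimize 4*z^2 - 11*z + (2.0/2)*(-0.1589 - z + 0.3677)^2
FOC: (2*4 + 2.0)*z = 11 + 2.0*(-0.1589 + 0.3677)
z^{k+1} = 1.1418
Step 3: u-update.
u^{k+1} = 0.3677 - 0.1589 - 1.1418 = -0.9329
Step 4: Primal residual = |-0.1589 - 1.1418| = 1.3006


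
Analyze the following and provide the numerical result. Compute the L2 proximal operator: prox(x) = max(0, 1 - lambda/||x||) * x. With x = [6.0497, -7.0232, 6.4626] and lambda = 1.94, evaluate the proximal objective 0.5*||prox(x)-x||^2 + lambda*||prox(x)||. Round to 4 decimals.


Step 1: Compute ||x||.
||x|| = 11.3
Step 2: Compute scaling factor.
scale = max(0, 1 - 1.94/11.3) = 0.8283
Step 3: prox(x) = [5.0111, -5.8174, 5.3531]
||prox(x)|| = 9.36
Step 4: Proximal objective.
0.5*||prox-x||^2 = 1.8818
lambda*||prox|| = 18.1584
Total = 20.0401


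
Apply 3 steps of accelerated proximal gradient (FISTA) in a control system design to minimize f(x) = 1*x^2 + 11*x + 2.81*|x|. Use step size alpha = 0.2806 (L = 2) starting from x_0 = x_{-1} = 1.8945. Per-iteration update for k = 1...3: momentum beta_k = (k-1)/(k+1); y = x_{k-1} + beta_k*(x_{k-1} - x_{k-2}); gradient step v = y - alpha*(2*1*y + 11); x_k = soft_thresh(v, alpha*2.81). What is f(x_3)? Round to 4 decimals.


FISTA on f(x) = 1*x^2 + 11*x + 2.81*|x|
L = 2, alpha = 0.2806
Iteration 1: beta = 0.0, y = 1.8945 + 0.0*(1.8945 - 1.8945) = 1.8945
  grad(y) = 14.789, v = y - alpha*grad = -2.2553
  prox(v) = soft_thresh(-2.2553, 0.7885) = -1.4668
Iteration 2: beta = 0.3333, y = -1.4668 + 0.3333*(-1.4668 - 1.8945) = -2.5872
  grad(y) = 5.8255, v = y - alpha*grad = -4.2219
  prox(v) = soft_thresh(-4.2219, 0.7885) = -3.4334
Iteration 3: beta = 0.5, y = -3.4334 + 0.5*(-3.4334 + 1.4668) = -4.4167
  grad(y) = 2.1666, v = y - alpha*grad = -5.0246
  prox(v) = soft_thresh(-5.0246, 0.7885) = -4.2362
f(x_3) = 1*(-4.2362)^2 + 11*(-4.2362) + 2.81*|-4.2362| = -16.7491


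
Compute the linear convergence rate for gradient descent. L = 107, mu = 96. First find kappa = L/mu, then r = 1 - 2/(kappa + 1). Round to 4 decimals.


Step 1: Compute the condition number.
kappa = L/mu = 107/96 = 1.1146
Step 2: Compute the convergence rate.
r = 1 - 2/(kappa + 1) = 1 - 2*mu/(L + mu) = (L - mu)/(L + mu) = 11/203 = 0.0542


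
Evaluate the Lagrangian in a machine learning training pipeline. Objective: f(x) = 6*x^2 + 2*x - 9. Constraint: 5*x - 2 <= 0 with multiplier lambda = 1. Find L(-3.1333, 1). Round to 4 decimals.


Step 1: Evaluate f(x).
f(-3.1333) = 6*(-3.1333)^2 + 2*(-3.1333) - 9 = 43.6388
Step 2: Evaluate g(x).
g(-3.1333) = 5*-3.1333 - 2 = -17.6665
Step 3: Compute Lagrangian.
L = 43.6388 + 1*-17.6665 = 25.9723


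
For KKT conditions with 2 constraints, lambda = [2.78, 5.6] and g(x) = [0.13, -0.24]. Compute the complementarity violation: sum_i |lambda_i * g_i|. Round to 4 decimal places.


KKT complementary slackness check:
lambda_1 * g_1 = 2.78 * 0.13 = 0.3614
lambda_2 * g_2 = 5.6 * -0.24 = -1.344
Total violation = 0.3614 + 1.344 = 1.7054


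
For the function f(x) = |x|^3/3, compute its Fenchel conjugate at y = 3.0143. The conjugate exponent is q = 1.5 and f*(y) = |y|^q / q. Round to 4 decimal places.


The conjugate exponent q satisfies 1/p + 1/q = 1.
p = 3, so q = 3/(3 - 1) = 1.5
|y|^q = 3.0143^1.5 = 5.2333
f*(3.0143) = 5.2333 / 1.5 = 3.4889


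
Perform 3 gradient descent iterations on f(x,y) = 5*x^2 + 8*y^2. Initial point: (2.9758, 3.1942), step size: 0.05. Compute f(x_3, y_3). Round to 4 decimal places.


Gradient descent on f(x,y) = 5*x^2 + 8*y^2.
Starting point: (2.9758, 3.1942), alpha = 0.05
Step 1: grad_x = 2*5*2.9758 = 29.758, grad_y = 2*8*3.1942 = 51.1072
  x_1 = 2.9758 - 0.05*29.758 = 1.4879
  y_1 = 3.1942 - 0.05*51.1072 = 0.6388
Step 2: grad_x = 2*5*1.4879 = 14.879, grad_y = 2*8*0.6388 = 10.2214
  x_2 = 1.4879 - 0.05*14.879 = 0.744
  y_2 = 0.6388 - 0.05*10.2214 = 0.1278
Step 3: grad_x = 2*5*0.744 = 7.4395, grad_y = 2*8*0.1278 = 2.0443
  x_3 = 0.744 - 0.05*7.4395 = 0.372
  y_3 = 0.1278 - 0.05*2.0443 = 0.0256
f(0.372, 0.0256) = 5*0.372^2 + 8*0.0256^2 = 0.6971


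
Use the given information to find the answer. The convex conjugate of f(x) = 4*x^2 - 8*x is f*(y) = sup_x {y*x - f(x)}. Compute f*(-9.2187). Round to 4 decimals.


f*(y) = sup_x {y*x - a*x^2 - b*x} = sup_x {(y-b)*x - a*x^2}
FOC: (y - b) - 2a*x = 0 => x* = (y - b)/(2a)
x* = (-9.2187 + 8)/(2*4) = -0.1523
f*(-9.2187) = (y-b)^2/(4a) = (-9.2187 + 8)^2/(4*4)
= 1.4852/16 = 0.0928


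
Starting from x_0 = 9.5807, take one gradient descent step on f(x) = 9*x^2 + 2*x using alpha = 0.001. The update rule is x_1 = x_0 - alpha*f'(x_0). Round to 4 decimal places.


We compute the gradient at x_0 and apply the update.
f'(x) = 18*x + 2
f'(9.5807) = 18*9.5807 + 2 = 174.4526
x_1 = 9.5807 - 0.001*174.4526 = 9.4062


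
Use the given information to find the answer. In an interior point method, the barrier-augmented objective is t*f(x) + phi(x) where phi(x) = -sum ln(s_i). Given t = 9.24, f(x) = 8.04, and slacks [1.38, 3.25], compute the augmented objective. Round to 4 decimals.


Step 1: Compute log-barrier.
ln values: [0.3221, 1.1787]
phi = -(0.3221 + 1.1787) = -1.5007
Step 2: Compute augmented objective.
t*f(x) = 9.24*8.04 = 74.2896
Total = 74.2896 - 1.5007 = 72.7889


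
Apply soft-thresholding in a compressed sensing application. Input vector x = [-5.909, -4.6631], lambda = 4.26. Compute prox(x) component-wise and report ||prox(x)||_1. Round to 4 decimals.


Soft-thresholding with lambda = 4.26:
prox(-5.909) = sign(-5.909)*max(|-5.909| - 4.26, 0) = -1.649
prox(-4.6631) = sign(-4.6631)*max(|-4.6631| - 4.26, 0) = -0.4031
prox(x) = [-1.649, -0.4031]
||prox(x)||_1 = 1.649 + 0.4031 = 2.0521


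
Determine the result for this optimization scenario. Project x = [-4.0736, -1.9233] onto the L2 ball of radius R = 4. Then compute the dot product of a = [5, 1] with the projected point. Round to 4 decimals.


Step 1: Compute ||x|| (intermediates to 6 decimals).
||x|| = sqrt((-4.0736)^2 + (-1.9233)^2) = 4.504809
Step 2: Project.
Since ||x|| > R, scale = R/||x|| = 4/4.504809 = 0.88794, proj(x) = scale * x
proj(x) = [-3.617112, -1.707775]
Step 3: Dot product.
a^T * proj(x) = 5*(-3.617112) + 1*(-1.707775) = -19.7933


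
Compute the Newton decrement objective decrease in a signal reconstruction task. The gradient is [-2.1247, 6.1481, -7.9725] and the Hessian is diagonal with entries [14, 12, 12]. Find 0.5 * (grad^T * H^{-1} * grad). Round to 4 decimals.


Step 1: H is diagonal, so H^(-1) * g = [-0.1518, 0.5123, -0.6644].
Step 2: g^T H^(-1) g = sum_i g_i^2 / H_ii
  = (-2.1247)^2/14 + (6.1481)^2/12 + (-7.9725)^2/12
  = 0.3225 + 3.1499 + 5.2967 = 8.7691
Step 3: Objective decrease = 0.5 * g^T H^(-1) g = 4.3846


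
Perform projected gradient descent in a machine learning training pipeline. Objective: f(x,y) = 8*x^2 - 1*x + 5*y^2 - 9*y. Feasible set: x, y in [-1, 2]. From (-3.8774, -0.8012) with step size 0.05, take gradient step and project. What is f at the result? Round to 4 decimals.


Step 1: Compute gradient at (-3.8774, -0.8012).
grad_x = 2*8*-3.8774 - 1 = -63.0384
grad_y = 2*5*-0.8012 - 9 = -17.012
Step 2: Gradient step.
x_raw = -3.8774 - 0.05*-63.0384 = -0.7255
y_raw = -0.8012 - 0.05*-17.012 = 0.0494
Step 3: Project onto [-1, 2].
x_proj = clip(-0.7255) = -0.7255
y_proj = clip(0.0494) = 0.0494
Step 4: Evaluate f.
f(-0.7255, 0.0494) = 4.5037


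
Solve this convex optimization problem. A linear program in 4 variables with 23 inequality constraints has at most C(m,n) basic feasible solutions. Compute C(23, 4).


Each vertex corresponds to some choice of n active constraints out of m, so the number of vertices is at most C(m, n) = m! / (n!(m-n)!).
m = 23, n = 4
Numerator: 23 * 22 * 21 * 20
Denominator: 4! = 24
C(23, 4) = 8855


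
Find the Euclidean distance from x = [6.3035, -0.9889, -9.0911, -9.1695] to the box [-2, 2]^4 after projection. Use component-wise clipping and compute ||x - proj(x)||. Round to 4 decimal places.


Project each component onto [-2, 2].
clip(6.3035) = 2.0, clip(-0.9889) = -0.9889, clip(-9.0911) = -2.0, clip(-9.1695) = -2.0
Projection = [2.0, -0.9889, -2.0, -2.0]
Squared diffs: [18.5201, 0.0, 50.2837, 51.4017]
Distance = sqrt(120.2055) = 10.9638


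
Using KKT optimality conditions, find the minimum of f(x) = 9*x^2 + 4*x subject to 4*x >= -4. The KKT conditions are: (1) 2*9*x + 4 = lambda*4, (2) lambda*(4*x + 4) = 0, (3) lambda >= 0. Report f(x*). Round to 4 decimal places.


Step 1: Try lambda = 0 (constraint inactive).
Stationarity: 2*9*x + 4 = 0
x* = -4/(2*9) = -2/9 = -0.2222 (rounded; the exact value -2/9 is used below)
Check constraint: 4*-0.2222 = -0.8888 >= -4 -- satisfied.
Step 2: Compute optimal value.
f(x*) = 9*(-2/9)^2 + 4*(-2/9) = -0.4444


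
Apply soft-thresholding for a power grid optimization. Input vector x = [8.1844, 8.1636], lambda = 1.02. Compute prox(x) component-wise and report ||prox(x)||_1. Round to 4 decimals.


Soft-thresholding with lambda = 1.02:
prox(8.1844) = sign(8.1844)*max(|8.1844| - 1.02, 0) = 7.1644
prox(8.1636) = sign(8.1636)*max(|8.1636| - 1.02, 0) = 7.1436
prox(x) = [7.1644, 7.1436]
||prox(x)||_1 = 7.1644 + 7.1436 = 14.308


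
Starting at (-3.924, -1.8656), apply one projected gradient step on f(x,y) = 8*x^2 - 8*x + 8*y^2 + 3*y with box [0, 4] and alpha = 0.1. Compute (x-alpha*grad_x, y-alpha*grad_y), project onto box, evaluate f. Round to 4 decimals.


Step 1: Compute gradient at (-3.924, -1.8656).
grad_x = 2*8*-3.924 - 8 = -70.784
grad_y = 2*8*-1.8656 + 3 = -26.8496
Step 2: Gradient step.
x_raw = -3.924 - 0.1*-70.784 = 3.1544
y_raw = -1.8656 - 0.1*-26.8496 = 0.8194
Step 3: Project onto [0, 4].
x_proj = clip(3.1544) = 3.1544
y_proj = clip(0.8194) = 0.8194
Step 4: Evaluate f.
f(3.1544, 0.8194) = 62.1956


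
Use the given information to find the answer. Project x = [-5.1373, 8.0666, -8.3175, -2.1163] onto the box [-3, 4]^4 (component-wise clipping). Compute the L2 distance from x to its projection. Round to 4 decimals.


Project each component onto [-3, 4].
clip(-5.1373) = -3.0, clip(8.0666) = 4.0, clip(-8.3175) = -3.0, clip(-2.1163) = -2.1163
Projection = [-3.0, 4.0, -3.0, -2.1163]
Squared diffs: [4.5681, 16.5372, 28.2758, 0.0]
Distance = sqrt(49.3811) = 7.0272


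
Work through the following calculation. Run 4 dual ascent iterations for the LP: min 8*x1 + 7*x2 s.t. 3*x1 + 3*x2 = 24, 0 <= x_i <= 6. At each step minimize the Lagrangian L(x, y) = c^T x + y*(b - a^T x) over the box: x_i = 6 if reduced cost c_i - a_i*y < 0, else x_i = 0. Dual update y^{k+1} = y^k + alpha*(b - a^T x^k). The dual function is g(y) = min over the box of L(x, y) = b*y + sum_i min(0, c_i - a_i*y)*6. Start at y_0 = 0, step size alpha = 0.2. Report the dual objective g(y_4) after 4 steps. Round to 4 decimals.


Dual ascent for LP: min 8*x1 + 7*x2, 3*x1 + 3*x2 = 24, 0 <= x_i <= 6
Step 1: y^k = 0.0, reduced costs: (8.0, 7.0)
  x^k = (0.0, 0.0), subgradient = b - a^T x = 24.0
  y^{k+1} = 0.0 + 0.2*24.0 = 4.8
Step 2: y^k = 4.8, reduced costs: (-6.4, -7.4)
  x^k = (6.0, 6.0), subgradient = b - a^T x = -12.0
  y^{k+1} = 4.8 + 0.2*-12.0 = 2.4
Step 3: y^k = 2.4, reduced costs: (0.8, -0.2)
  x^k = (0.0, 6.0), subgradient = b - a^T x = 6.0
  y^{k+1} = 2.4 + 0.2*6.0 = 3.6
Step 4: y^k = 3.6, reduced costs: (-2.8, -3.8)
  x^k = (6.0, 6.0), subgradient = b - a^T x = -12.0
  y^{k+1} = 3.6 + 0.2*-12.0 = 1.2
Dual objective at y_4 = 1.2: reduced costs (4.4, 3.4), box minimizer x = (0.0, 0.0)
g(y_4) = b*y + (c1 - a1*y)*x1 + (c2 - a2*y)*x2 = 24*1.2 + 4.4*0.0 + 3.4*0.0 = 28.8 + 0.0 + 0.0 = 28.8


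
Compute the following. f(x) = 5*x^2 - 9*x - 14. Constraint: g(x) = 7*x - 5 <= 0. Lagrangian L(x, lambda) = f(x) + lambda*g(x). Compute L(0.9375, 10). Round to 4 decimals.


Step 1: Evaluate f(x).
f(0.9375) = 5*0.9375^2 - 9*0.9375 - 14 = -18.043
Step 2: Evaluate g(x).
g(0.9375) = 7*0.9375 - 5 = 1.5625
Step 3: Compute Lagrangian.
L = -18.043 + 10*1.5625 = -2.418
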